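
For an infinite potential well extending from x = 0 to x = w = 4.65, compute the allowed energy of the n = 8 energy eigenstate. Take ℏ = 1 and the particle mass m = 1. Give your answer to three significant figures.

The infinite-well eigenfunctions ψ_n = √(2/w) sin(nπx/w) vanish at both walls, giving E_n = n²π²ℏ²/(2mw²).
E_8 = 8² × π² / (2 × 1 × 4.65²) = 14.61.

E = 14.6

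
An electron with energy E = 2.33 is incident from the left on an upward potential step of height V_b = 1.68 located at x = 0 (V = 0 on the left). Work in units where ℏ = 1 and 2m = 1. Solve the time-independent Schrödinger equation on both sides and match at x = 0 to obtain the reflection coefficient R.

R = 0.0953

The wavenumbers are k₁ = √(2mE)/ℏ = 1.526 on the left and k₂ = √(2m(E − V_b))/ℏ = 0.8062 on the right.
Continuity of ψ and ψ′ at the step yields the reflection amplitude r = (k₁ − k₂)/(k₁ + k₂) = 0.3087; thus R = |r|² = 0.09533, T = 0.9047.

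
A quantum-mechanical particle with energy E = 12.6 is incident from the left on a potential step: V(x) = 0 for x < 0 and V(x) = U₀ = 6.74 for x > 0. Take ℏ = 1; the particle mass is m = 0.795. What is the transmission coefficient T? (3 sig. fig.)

On each side the TISE gives plane waves with k = √(2m(E − V))/ℏ: k₁ = √(2·0.795·12.6) = 4.476, k₂ = √(2·0.795·5.86) = 3.052.
Matching ψ and ψ′ at x = 0 gives r = (k₁ − k₂)/(k₁ + k₂), so R = r² = 0.03575 and T = 1 − R = 0.9642.

T = 0.964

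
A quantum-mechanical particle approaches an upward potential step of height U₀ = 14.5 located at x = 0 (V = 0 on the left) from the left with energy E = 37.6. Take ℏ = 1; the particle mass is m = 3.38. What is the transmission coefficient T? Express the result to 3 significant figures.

The wavenumbers are k₁ = √(2mE)/ℏ = 15.94 on the left and k₂ = √(2m(E − U₀))/ℏ = 12.50 on the right.
Continuity of ψ and ψ′ at the step yields the reflection amplitude r = (k₁ − k₂)/(k₁ + k₂) = 0.1212; thus R = |r|² = 0.01469, T = 0.9853.

T = 0.985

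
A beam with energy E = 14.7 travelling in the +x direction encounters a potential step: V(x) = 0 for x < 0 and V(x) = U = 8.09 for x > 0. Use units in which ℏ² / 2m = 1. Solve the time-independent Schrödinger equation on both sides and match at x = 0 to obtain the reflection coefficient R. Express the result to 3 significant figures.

The wavenumbers are k₁ = √(2mE)/ℏ = 3.834 on the left and k₂ = √(2m(E − U))/ℏ = 2.571 on the right.
Matching ψ and ψ′ at x = 0 gives r = (k₁ − k₂)/(k₁ + k₂), so R = r² = 0.03889 and T = 1 − R = 0.9611.

R = 0.0389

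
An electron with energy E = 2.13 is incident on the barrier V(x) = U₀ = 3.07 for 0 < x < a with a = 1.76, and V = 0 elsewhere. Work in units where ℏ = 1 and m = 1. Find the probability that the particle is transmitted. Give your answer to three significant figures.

Since E < U₀ the interior solution is evanescent with decay constant κ = √(2m(U₀ − E))/ℏ = 1.371.
κa = 2.413, sinh(κa) = 5.540.
Matching ψ, ψ′ at both faces gives T = [1 + U₀² sinh²(κa) / (4E(U₀ − E))]⁻¹ = 1/37.12 = 0.0269.

T = 0.0269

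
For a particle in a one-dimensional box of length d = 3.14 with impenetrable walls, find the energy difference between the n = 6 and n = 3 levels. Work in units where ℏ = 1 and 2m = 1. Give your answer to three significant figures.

ΔE = 27.0

E_n = n²π²ℏ²/(2md²), so ΔE = (6² − 3²) π²ℏ²/(2md²).
ΔE = 27 × π² / (2 × 0.5 × 3.14²) = 27.03.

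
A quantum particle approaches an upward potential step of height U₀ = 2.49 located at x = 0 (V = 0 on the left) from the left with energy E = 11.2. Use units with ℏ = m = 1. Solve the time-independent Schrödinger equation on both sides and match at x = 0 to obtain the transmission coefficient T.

The wavenumbers are k₁ = √(2mE)/ℏ = 4.733 on the left and k₂ = √(2m(E − U₀))/ℏ = 4.174 on the right.
Continuity of ψ and ψ′ at the step yields the reflection amplitude r = (k₁ − k₂)/(k₁ + k₂) = 0.06278; thus R = |r|² = 0.003941, T = 0.9961.

T = 0.996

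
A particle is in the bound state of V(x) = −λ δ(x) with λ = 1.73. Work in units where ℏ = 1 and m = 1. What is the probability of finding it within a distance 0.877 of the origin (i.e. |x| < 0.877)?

The normalised bound state is ψ = √κ e^{−κ|x|} with κ = mλ/ℏ² = 1.730.
P(|x| < d) = ∫_{−d}^{d} κ e^{−2κ|x|} dx = 1 − e^{−2κd} = 1 − e^{−3.034} = 0.9519.

P = 0.952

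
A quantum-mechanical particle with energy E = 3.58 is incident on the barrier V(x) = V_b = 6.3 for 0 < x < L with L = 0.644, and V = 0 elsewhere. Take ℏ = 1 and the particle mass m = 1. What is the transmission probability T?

E < V_b: inside the barrier ψ ∝ e^{±κx} with κ = √(2m(V_b − E))/ℏ = 2.332.
κL = 1.502, sinh(κL) = 2.134.
The exact tunnelling result is T⁻¹ = 1 + V_b² sinh²(κL) / [4E(V_b − E)] = 5.641, so T = 0.177.

T = 0.177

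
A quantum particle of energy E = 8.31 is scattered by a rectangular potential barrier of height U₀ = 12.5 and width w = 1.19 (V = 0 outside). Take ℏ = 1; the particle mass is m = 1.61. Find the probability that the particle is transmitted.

E < U₀: inside the barrier ψ ∝ e^{±κx} with κ = √(2m(U₀ − E))/ℏ = 3.673.
κw = 4.371, sinh(κw) = 39.56.
Matching ψ, ψ′ at both faces gives T = [1 + U₀² sinh²(κw) / (4E(U₀ − E))]⁻¹ = 1/1756 = 0.000569.

T = 0.000569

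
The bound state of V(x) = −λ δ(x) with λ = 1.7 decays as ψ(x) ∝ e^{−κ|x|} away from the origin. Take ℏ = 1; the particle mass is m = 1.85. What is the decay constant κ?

κ = 3.15

Integrating the TISE across x = 0 gives the cusp condition ψ'(0⁺) − ψ'(0⁻) = −(2mλ/ℏ²)ψ(0).
With ψ ∝ e^{−κ|x|} this yields −2κ = −2mλ/ℏ², so κ = mλ/ℏ² = 3.145.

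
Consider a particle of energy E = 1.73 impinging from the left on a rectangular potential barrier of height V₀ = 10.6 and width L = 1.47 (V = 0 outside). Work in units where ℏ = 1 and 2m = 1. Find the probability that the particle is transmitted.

T = 0.000344

Since E < V₀ the interior solution is evanescent with decay constant κ = √(2m(V₀ − E))/ℏ = 2.978.
κL = 4.378, sinh(κL) = 39.83.
Matching ψ, ψ′ at both faces gives T = [1 + V₀² sinh²(κL) / (4E(V₀ − E))]⁻¹ = 1/2906 = 0.000344.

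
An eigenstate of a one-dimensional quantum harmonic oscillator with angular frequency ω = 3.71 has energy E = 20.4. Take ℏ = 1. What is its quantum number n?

E_n = ℏω(n + ½) ⇒ n = E/(ℏω) − ½ = 20.4/3.71 − 0.5 = 4.999 → n = 5.

n = 5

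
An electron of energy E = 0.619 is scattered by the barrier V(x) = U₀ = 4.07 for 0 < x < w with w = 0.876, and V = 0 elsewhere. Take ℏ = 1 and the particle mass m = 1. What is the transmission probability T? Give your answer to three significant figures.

T = 0.0207

Since E < U₀ the interior solution is evanescent with decay constant κ = √(2m(U₀ − E))/ℏ = 2.627.
κw = 2.301, sinh(κw) = 4.944.
Matching ψ, ψ′ at both faces gives T = [1 + U₀² sinh²(κw) / (4E(U₀ − E))]⁻¹ = 1/48.39 = 0.0207.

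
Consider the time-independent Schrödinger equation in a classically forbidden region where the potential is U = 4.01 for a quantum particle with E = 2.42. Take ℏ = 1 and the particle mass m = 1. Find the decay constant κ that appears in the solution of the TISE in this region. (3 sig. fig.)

κ = 1.78

Since E < U the TISE in this region is ψ'' = κ²ψ with κ = √(2m(U − E))/ℏ.
κ = √(2 × 1 × 1.59) = 1.783.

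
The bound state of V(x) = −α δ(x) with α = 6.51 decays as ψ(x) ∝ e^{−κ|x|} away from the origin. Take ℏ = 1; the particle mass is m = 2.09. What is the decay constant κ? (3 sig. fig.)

Integrate −(ℏ²/2m)ψ'' − αδ(x)ψ = Eψ from −ε to +ε: the ψ'' term gives ψ'(0⁺) − ψ'(0⁻) and the δ term gives −(2mα/ℏ²)ψ(0).
With ψ ∝ e^{−κ|x|} this yields −2κ = −2mα/ℏ², so κ = mα/ℏ² = 13.61.

κ = 13.6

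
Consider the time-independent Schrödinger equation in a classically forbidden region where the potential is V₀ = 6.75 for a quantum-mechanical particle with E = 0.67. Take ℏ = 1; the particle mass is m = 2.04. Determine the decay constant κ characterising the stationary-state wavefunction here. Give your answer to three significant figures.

κ = 4.98

Since E < V₀ the TISE in this region is ψ'' = κ²ψ with κ = √(2m(V₀ − E))/ℏ.
κ = √(2 × 2.04 × 6.08) = 4.981.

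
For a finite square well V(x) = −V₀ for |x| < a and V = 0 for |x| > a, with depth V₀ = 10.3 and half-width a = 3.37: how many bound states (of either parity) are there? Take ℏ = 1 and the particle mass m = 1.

Define the well-strength parameter z₀ = (a/ℏ)√(2mV₀) = 3.37 × √(2·1·10.3) = 15.30.
The even/odd transcendental equations gain one root per π/2 in z₀, giving N = 1 + ⌊2z₀/π⌋ = 1 + ⌊9.737⌋ = 10.

N = 10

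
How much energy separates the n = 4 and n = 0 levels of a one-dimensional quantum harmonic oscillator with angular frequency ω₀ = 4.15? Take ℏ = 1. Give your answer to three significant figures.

E_n = ℏω₀(n + ½), so ΔE = (4 − 0) ℏω₀ = 4 × 4.15 = 16.60.

ΔE = 16.6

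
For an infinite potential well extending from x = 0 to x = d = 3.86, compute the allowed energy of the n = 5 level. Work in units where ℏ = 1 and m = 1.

E = 8.28

Requiring ψ(0) = ψ(d) = 0 quantises k = nπ/d, hence E_n = ℏ²k²/2m = n²π²ℏ²/(2md²).
E_5 = 5² × π² / (2 × 1 × 3.86²) = 8.280.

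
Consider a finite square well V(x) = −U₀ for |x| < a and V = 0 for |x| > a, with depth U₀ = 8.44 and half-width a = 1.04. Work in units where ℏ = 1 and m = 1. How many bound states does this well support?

The dimensionless depth is z₀ = a√(2mU₀)/ℏ = 1.04 × √(16.88) = 4.273.
The even/odd transcendental equations gain one root per π/2 in z₀, giving N = 1 + ⌊2z₀/π⌋ = 1 + ⌊2.720⌋ = 3.

N = 3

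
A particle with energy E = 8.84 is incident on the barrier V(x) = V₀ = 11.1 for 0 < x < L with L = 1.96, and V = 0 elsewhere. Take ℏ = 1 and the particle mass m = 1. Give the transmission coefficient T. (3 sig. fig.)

E < V₀: inside the barrier ψ ∝ e^{±κx} with κ = √(2m(V₀ − E))/ℏ = 2.126.
κL = 4.167, sinh(κL) = 32.25.
Matching ψ, ψ′ at both faces gives T = [1 + V₀² sinh²(κL) / (4E(V₀ − E))]⁻¹ = 1/1605 = 0.000623.

T = 0.000623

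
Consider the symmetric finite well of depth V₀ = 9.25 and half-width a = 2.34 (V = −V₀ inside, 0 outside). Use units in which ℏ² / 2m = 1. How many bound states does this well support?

The dimensionless depth is z₀ = a√(2mV₀)/ℏ = 2.34 × √(9.250) = 7.117.
A new bound state (alternating even/odd) appears each time z₀ passes a multiple of π/2, so N = ⌊2z₀/π⌋ + 1 = ⌊4.531⌋ + 1 = 5.

N = 5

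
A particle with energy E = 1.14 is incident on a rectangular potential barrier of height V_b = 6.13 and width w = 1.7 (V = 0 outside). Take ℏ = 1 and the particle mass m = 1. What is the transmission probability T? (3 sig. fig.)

E < V_b: inside the barrier ψ ∝ e^{±κx} with κ = √(2m(V_b − E))/ℏ = 3.159.
κw = 5.370, sinh(κw) = 107.5.
The exact tunnelling result is T⁻¹ = 1 + V_b² sinh²(κw) / [4E(V_b − E)] = 19080, so T = 0.0000524.

T = 0.0000524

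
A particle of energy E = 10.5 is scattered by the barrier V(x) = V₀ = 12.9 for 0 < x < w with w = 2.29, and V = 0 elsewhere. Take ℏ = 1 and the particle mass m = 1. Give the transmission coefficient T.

T = 0.000106

Since E < V₀ the interior solution is evanescent with decay constant κ = √(2m(V₀ − E))/ℏ = 2.191.
κw = 5.017, sinh(κw) = 75.49.
The exact tunnelling result is T⁻¹ = 1 + V₀² sinh²(κw) / [4E(V₀ − E)] = 9408, so T = 0.000106.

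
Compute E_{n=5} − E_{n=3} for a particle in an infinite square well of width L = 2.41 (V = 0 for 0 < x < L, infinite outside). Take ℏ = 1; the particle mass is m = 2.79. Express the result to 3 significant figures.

E_n = n²π²ℏ²/(2mL²), so ΔE = (5² − 3²) π²ℏ²/(2mL²).
ΔE = 16 × π² / (2 × 2.79 × 2.41²) = 4.872.

ΔE = 4.87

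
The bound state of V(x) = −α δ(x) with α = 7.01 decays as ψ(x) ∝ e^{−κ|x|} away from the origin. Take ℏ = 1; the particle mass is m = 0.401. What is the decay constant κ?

κ = 2.81

Integrating the TISE across x = 0 gives the cusp condition ψ'(0⁺) − ψ'(0⁻) = −(2mα/ℏ²)ψ(0).
With ψ ∝ e^{−κ|x|} this yields −2κ = −2mα/ℏ², so κ = mα/ℏ² = 2.811.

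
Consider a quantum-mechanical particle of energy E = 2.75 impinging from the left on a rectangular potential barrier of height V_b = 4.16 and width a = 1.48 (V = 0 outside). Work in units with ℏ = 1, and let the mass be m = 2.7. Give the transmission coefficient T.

Since E < V_b the interior solution is evanescent with decay constant κ = √(2m(V_b − E))/ℏ = 2.759.
κa = 4.084, sinh(κa) = 29.68.
Matching ψ, ψ′ at both faces gives T = [1 + V_b² sinh²(κa) / (4E(V_b − E))]⁻¹ = 1/983.7 = 0.00102.

T = 0.00102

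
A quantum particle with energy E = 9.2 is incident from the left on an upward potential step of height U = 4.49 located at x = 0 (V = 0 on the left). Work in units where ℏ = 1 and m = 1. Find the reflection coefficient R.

R = 0.0275

The wavenumbers are k₁ = √(2mE)/ℏ = 4.290 on the left and k₂ = √(2m(E − U))/ℏ = 3.069 on the right.
Continuity of ψ and ψ′ at the step yields the reflection amplitude r = (k₁ − k₂)/(k₁ + k₂) = 0.1658; thus R = |r|² = 0.02750, T = 0.9725.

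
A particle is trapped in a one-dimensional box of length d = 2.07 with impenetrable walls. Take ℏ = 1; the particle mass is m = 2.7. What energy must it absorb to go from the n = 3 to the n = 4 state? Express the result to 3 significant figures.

ΔE = 2.99

E_n = n²π²ℏ²/(2md²), so ΔE = (4² − 3²) π²ℏ²/(2md²).
ΔE = 7 × π² / (2 × 2.7 × 2.07²) = 2.986.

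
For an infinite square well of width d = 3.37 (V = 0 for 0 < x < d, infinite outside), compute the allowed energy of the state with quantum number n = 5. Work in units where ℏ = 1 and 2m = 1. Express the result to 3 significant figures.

Requiring ψ(0) = ψ(d) = 0 quantises k = nπ/d, hence E_n = ℏ²k²/2m = n²π²ℏ²/(2md²).
E_5 = 5² × π² / (2 × 0.5 × 3.37²) = 21.73.

E = 21.7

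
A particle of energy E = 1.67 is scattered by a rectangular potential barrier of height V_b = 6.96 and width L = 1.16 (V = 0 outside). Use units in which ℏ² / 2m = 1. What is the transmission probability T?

T = 0.0140

E < V_b: inside the barrier ψ ∝ e^{±κx} with κ = √(2m(V_b − E))/ℏ = 2.300.
κL = 2.668, sinh(κL) = 7.171.
The exact tunnelling result is T⁻¹ = 1 + V_b² sinh²(κL) / [4E(V_b − E)] = 71.49, so T = 0.0140.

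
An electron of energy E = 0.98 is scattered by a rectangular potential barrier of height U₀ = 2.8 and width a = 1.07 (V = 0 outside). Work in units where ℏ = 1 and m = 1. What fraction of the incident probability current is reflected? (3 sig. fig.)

E < U₀: inside the barrier ψ ∝ e^{±κx} with κ = √(2m(U₀ − E))/ℏ = 1.908.
κa = 2.041, sinh(κa) = 3.786.
The exact tunnelling result is T⁻¹ = 1 + U₀² sinh²(κa) / [4E(U₀ − E)] = 16.75, so T = 0.0597.
R = 1 − T = 0.940.

R = 0.940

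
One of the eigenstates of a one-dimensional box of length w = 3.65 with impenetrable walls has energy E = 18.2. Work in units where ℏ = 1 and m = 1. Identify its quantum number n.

For an infinite well E_n = n²π²ℏ²/(2mw²), so n = (w/πℏ)√(2mE).
n = (3.65/π) × √(2 × 1 × 18.2) = 7.010 → n = 7.

n = 7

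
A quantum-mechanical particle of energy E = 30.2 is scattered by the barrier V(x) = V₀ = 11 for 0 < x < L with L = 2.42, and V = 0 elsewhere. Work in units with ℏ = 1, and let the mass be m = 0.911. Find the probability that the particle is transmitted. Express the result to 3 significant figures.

E > V₀: inside the barrier k₂ = √(2m(E − V₀))/ℏ = 5.915, k₂L = 14.31.
T = [1 + V₀² sin²(k₂L) / (4E(E − V₀))]⁻¹ = 1/1.051 = 0.952.

T = 0.952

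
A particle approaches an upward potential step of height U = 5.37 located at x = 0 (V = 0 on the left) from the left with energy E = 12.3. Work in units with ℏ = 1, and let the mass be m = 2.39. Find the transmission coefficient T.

On each side the TISE gives plane waves with k = √(2m(E − V))/ℏ: k₁ = √(2·2.39·12.3) = 7.668, k₂ = √(2·2.39·6.93) = 5.755.
Matching ψ and ψ′ at x = 0 gives r = (k₁ − k₂)/(k₁ + k₂), so R = r² = 0.02029 and T = 1 − R = 0.9797.

T = 0.980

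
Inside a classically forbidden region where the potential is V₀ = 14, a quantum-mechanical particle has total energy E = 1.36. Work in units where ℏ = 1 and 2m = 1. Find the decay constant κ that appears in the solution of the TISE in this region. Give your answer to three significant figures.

Since E < V₀ the TISE in this region is ψ'' = κ²ψ with κ = √(2m(V₀ − E))/ℏ.
κ = √(2 × 0.5 × 12.64) = 3.555.

κ = 3.56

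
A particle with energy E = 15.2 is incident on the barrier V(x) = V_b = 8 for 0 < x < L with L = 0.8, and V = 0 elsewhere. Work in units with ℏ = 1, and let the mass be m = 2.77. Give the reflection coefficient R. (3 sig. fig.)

Above the barrier the interior wavenumber is k₂ = √(2m(E − V_b))/ℏ = 6.316, giving phase k₂L = 5.053.
T = [1 + V_b² sin²(k₂L) / (4E(E − V_b))]⁻¹ = 1/1.130 = 0.885.
R = 1 − T = 0.115.

R = 0.115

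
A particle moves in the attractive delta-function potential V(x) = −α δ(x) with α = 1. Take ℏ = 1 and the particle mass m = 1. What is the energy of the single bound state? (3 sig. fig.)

E = -0.500

For x ≠ 0 the bound state is ψ ∝ e^{−κ|x|}; integrating the TISE across the delta gives the cusp condition 2κ = 2mα/ℏ², so κ = 1.000.
Then E = −ℏ²κ²/(2m) = −mα²/(2ℏ²) = -0.5000.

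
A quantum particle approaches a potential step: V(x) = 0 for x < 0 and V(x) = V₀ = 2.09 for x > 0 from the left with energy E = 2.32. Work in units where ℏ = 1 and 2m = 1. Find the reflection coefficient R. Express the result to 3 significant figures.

R = 0.272

On each side the TISE gives plane waves with k = √(2m(E − V))/ℏ: k₁ = √(2·½·2.32) = 1.523, k₂ = √(2·½·0.23) = 0.4796.
Matching ψ and ψ′ at x = 0 gives r = (k₁ − k₂)/(k₁ + k₂), so R = r² = 0.2715 and T = 1 − R = 0.7285.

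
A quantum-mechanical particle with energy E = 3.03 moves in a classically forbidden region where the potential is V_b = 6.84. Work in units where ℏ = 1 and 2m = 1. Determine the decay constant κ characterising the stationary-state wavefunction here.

κ = 1.95

Since E < V_b the TISE in this region is ψ'' = κ²ψ with κ = √(2m(V_b − E))/ℏ.
κ = √(2 × 0.5 × 3.81) = 1.952.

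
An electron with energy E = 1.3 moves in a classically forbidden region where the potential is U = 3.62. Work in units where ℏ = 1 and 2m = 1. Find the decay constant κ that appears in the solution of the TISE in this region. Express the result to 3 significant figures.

κ = 1.52

Since E < U the TISE in this region is ψ'' = κ²ψ with κ = √(2m(U − E))/ℏ.
κ = √(2 × 0.5 × 2.32) = 1.523.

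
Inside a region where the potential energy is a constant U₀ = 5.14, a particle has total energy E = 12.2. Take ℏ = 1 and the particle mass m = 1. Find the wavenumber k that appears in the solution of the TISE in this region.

With E > U₀ the solution is oscillatory, ψ ∝ e^{±ikx} with k = √(2m(E − U₀))/ℏ.
k = √(2 × 1 × 7.06) = 3.758.

k = 3.76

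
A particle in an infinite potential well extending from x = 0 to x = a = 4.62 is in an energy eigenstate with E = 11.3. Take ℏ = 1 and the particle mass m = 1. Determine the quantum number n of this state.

For an infinite well E_n = n²π²ℏ²/(2ma²), so n = (a/πℏ)√(2mE).
n = (4.62/π) × √(2 × 1 × 11.3) = 6.991 → n = 7.

n = 7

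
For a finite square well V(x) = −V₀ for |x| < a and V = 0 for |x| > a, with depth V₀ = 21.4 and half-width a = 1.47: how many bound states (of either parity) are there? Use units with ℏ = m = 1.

N = 7

The dimensionless depth is z₀ = a√(2mV₀)/ℏ = 1.47 × √(42.80) = 9.617.
A new bound state (alternating even/odd) appears each time z₀ passes a multiple of π/2, so N = ⌊2z₀/π⌋ + 1 = ⌊6.122⌋ + 1 = 7.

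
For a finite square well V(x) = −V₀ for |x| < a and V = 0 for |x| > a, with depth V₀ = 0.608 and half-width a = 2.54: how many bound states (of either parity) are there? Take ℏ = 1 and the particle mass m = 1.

The dimensionless depth is z₀ = a√(2mV₀)/ℏ = 2.54 × √(1.216) = 2.801.
A new bound state (alternating even/odd) appears each time z₀ passes a multiple of π/2, so N = ⌊2z₀/π⌋ + 1 = ⌊1.783⌋ + 1 = 2.

N = 2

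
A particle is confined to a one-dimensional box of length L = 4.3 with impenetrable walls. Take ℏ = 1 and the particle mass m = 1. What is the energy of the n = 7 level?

Requiring ψ(0) = ψ(L) = 0 quantises k = nπ/L, hence E_n = ℏ²k²/2m = n²π²ℏ²/(2mL²).
E_7 = 7² × π² / (2 × 1 × 4.3²) = 13.08.

E = 13.1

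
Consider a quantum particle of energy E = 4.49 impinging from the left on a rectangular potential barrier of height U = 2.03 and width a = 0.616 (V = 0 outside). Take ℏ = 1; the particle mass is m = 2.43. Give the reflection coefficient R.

R = 0.0628

E > U: inside the barrier k₂ = √(2m(E − U))/ℏ = 3.458, k₂a = 2.130.
T = [1 + U² sin²(k₂a) / (4E(E − U))]⁻¹ = 1/1.067 = 0.937.
R = 1 − T = 0.0628.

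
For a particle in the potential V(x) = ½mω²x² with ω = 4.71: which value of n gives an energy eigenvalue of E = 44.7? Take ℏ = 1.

n = 9

E_n = ℏω(n + ½) ⇒ n = E/(ℏω) − ½ = 44.7/4.71 − 0.5 = 8.990 → n = 9.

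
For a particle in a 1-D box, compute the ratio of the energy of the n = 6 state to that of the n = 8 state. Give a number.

0.5625

Since E_n ∝ n², the ratio is (6/8)² = 0.5625.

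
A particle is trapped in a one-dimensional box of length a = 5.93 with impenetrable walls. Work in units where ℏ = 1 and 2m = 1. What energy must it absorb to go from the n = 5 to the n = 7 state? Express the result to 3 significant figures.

E_n = n²π²ℏ²/(2ma²), so ΔE = (7² − 5²) π²ℏ²/(2ma²).
ΔE = 24 × π² / (2 × 0.5 × 5.93²) = 6.736.

ΔE = 6.74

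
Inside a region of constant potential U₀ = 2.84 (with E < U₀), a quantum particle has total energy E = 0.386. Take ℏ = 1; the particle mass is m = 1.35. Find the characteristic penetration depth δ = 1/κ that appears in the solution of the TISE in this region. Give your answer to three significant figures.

Since E < U₀ the TISE in this region is ψ'' = κ²ψ with κ = √(2m(U₀ − E))/ℏ.
κ = √(2 × 1.35 × 2.454) = 2.574. The penetration depth is δ = 1/κ = 0.388.

δ = 0.388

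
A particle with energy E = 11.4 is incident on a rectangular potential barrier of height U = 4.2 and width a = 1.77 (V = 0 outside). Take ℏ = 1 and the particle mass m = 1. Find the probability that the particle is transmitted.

T = 0.991

E > U: inside the barrier k₂ = √(2m(E − U))/ℏ = 3.795, k₂a = 6.717.
T = [1 + U² sin²(k₂a) / (4E(E − U))]⁻¹ = 1/1.009 = 0.991.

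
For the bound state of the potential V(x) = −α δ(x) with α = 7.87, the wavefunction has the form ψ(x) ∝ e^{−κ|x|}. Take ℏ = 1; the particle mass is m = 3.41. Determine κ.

Integrate −(ℏ²/2m)ψ'' − αδ(x)ψ = Eψ from −ε to +ε: the ψ'' term gives ψ'(0⁺) − ψ'(0⁻) and the δ term gives −(2mα/ℏ²)ψ(0).
With ψ ∝ e^{−κ|x|} this yields −2κ = −2mα/ℏ², so κ = mα/ℏ² = 26.84.

κ = 26.8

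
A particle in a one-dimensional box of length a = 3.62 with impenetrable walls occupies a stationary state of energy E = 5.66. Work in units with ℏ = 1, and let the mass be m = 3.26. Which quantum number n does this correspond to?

For an infinite well E_n = n²π²ℏ²/(2ma²), so n = (a/πℏ)√(2mE).
n = (3.62/π) × √(2 × 3.26 × 5.66) = 7.000 → n = 7.

n = 7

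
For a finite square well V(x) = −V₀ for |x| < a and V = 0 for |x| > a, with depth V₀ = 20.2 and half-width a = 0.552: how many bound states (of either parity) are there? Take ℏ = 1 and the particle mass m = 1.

N = 3

The dimensionless depth is z₀ = a√(2mV₀)/ℏ = 0.552 × √(40.40) = 3.509.
The even/odd transcendental equations gain one root per π/2 in z₀, giving N = 1 + ⌊2z₀/π⌋ = 1 + ⌊2.234⌋ = 3.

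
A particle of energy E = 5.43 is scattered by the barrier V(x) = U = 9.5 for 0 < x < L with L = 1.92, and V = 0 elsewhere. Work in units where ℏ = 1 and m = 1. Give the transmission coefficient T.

T = 0.0000684

E < U: inside the barrier ψ ∝ e^{±κx} with κ = √(2m(U − E))/ℏ = 2.853.
κL = 5.478, sinh(κL) = 119.7.
Matching ψ, ψ′ at both faces gives T = [1 + U² sinh²(κL) / (4E(U − E))]⁻¹ = 1/14620 = 0.0000684.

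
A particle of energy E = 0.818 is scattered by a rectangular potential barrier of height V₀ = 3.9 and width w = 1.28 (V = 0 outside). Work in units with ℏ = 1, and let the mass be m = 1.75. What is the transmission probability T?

E < V₀: inside the barrier ψ ∝ e^{±κx} with κ = √(2m(V₀ − E))/ℏ = 3.284.
κw = 4.204, sinh(κw) = 33.47.
The exact tunnelling result is T⁻¹ = 1 + V₀² sinh²(κw) / [4E(V₀ − E)] = 1690, so T = 0.000592.

T = 0.000592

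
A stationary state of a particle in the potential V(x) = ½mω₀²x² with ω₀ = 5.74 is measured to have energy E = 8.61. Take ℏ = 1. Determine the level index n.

n = 1

Invert E_n = (n + ½)ℏω₀: n = E/ℏω₀ − ½ = 1.000, so n = 1.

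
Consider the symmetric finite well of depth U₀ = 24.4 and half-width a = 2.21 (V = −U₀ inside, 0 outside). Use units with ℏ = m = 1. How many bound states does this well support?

N = 10

Define the well-strength parameter z₀ = (a/ℏ)√(2mU₀) = 2.21 × √(2·1·24.4) = 15.44.
The even/odd transcendental equations gain one root per π/2 in z₀, giving N = 1 + ⌊2z₀/π⌋ = 1 + ⌊9.828⌋ = 10.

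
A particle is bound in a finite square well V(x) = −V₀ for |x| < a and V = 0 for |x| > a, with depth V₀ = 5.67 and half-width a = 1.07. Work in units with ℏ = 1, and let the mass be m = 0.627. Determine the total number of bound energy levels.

Define the well-strength parameter z₀ = (a/ℏ)√(2mV₀) = 1.07 × √(2·0.627·5.67) = 2.853.
A new bound state (alternating even/odd) appears each time z₀ passes a multiple of π/2, so N = ⌊2z₀/π⌋ + 1 = ⌊1.816⌋ + 1 = 2.

N = 2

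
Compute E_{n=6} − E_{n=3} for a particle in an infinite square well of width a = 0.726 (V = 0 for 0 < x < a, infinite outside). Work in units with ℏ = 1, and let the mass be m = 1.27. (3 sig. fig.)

ΔE = 199

E_n = n²π²ℏ²/(2ma²), so ΔE = (6² − 3²) π²ℏ²/(2ma²).
ΔE = 27 × π² / (2 × 1.27 × 0.726²) = 199.0.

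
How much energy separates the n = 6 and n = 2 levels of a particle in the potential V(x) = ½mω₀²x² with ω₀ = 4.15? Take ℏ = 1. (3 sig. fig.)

ΔE = 16.6

E_n = ℏω₀(n + ½), so ΔE = (6 − 2) ℏω₀ = 4 × 4.15 = 16.60.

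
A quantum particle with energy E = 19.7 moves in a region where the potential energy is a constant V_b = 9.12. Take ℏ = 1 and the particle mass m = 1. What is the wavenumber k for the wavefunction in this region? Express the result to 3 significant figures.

With E > V_b the solution is oscillatory, ψ ∝ e^{±ikx} with k = √(2m(E − V_b))/ℏ.
k = √(2 × 1 × 10.58) = 4.600.

k = 4.60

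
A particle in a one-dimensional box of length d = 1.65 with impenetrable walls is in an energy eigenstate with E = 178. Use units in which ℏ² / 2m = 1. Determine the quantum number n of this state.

For an infinite well E_n = n²π²ℏ²/(2md²), so n = (d/πℏ)√(2mE).
n = (1.65/π) × √(2 × 0.5 × 178) = 7.007 → n = 7.

n = 7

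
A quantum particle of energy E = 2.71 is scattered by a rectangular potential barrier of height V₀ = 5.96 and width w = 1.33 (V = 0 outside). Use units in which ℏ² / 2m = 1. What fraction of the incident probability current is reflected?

R = 0.968

E < V₀: inside the barrier ψ ∝ e^{±κx} with κ = √(2m(V₀ − E))/ℏ = 1.803.
κw = 2.398, sinh(κw) = 5.453.
Matching ψ, ψ′ at both faces gives T = [1 + V₀² sinh²(κw) / (4E(V₀ − E))]⁻¹ = 1/30.99 = 0.0323.
R = 1 − T = 0.968.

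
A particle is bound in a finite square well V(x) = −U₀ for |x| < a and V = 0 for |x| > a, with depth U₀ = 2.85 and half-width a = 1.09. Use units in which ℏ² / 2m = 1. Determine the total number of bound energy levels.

Define the well-strength parameter z₀ = (a/ℏ)√(2mU₀) = 1.09 × √(2·0.5·2.85) = 1.840.
The even/odd transcendental equations gain one root per π/2 in z₀, giving N = 1 + ⌊2z₀/π⌋ = 1 + ⌊1.171⌋ = 2.

N = 2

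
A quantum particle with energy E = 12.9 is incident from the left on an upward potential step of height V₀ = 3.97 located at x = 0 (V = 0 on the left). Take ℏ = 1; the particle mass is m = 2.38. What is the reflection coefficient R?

The wavenumbers are k₁ = √(2mE)/ℏ = 7.836 on the left and k₂ = √(2m(E − V₀))/ℏ = 6.520 on the right.
Matching ψ and ψ′ at x = 0 gives r = (k₁ − k₂)/(k₁ + k₂), so R = r² = 0.008408 and T = 1 − R = 0.9916.

R = 0.00841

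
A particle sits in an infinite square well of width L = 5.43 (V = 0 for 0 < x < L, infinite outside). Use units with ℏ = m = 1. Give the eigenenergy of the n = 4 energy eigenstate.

E = 2.68

The infinite-well eigenfunctions ψ_n = √(2/L) sin(nπx/L) vanish at both walls, giving E_n = n²π²ℏ²/(2mL²).
E_4 = 4² × π² / (2 × 1 × 5.43²) = 2.678.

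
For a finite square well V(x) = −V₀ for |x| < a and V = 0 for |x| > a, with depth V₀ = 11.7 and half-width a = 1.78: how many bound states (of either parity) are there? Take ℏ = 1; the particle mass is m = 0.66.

Define the well-strength parameter z₀ = (a/ℏ)√(2mV₀) = 1.78 × √(2·0.66·11.7) = 6.995.
The even/odd transcendental equations gain one root per π/2 in z₀, giving N = 1 + ⌊2z₀/π⌋ = 1 + ⌊4.453⌋ = 5.

N = 5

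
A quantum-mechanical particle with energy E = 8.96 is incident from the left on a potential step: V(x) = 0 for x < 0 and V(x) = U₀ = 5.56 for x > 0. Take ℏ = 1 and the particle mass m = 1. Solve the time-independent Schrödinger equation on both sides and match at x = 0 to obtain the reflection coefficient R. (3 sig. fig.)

On each side the TISE gives plane waves with k = √(2m(E − V))/ℏ: k₁ = √(2·1·8.96) = 4.233, k₂ = √(2·1·3.4) = 2.608.
Matching ψ and ψ′ at x = 0 gives r = (k₁ − k₂)/(k₁ + k₂), so R = r² = 0.05646 and T = 1 − R = 0.9435.

R = 0.0565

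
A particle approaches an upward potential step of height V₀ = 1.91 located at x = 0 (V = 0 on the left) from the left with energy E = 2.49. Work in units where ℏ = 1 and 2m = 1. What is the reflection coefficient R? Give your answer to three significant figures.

R = 0.122

The wavenumbers are k₁ = √(2mE)/ℏ = 1.578 on the left and k₂ = √(2m(E − V₀))/ℏ = 0.7616 on the right.
Matching ψ and ψ′ at x = 0 gives r = (k₁ − k₂)/(k₁ + k₂), so R = r² = 0.1218 and T = 1 − R = 0.8782.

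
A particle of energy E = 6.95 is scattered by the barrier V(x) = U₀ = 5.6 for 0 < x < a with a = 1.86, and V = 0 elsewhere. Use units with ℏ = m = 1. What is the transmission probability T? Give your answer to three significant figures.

E > U₀: inside the barrier k₂ = √(2m(E − U₀))/ℏ = 1.643, k₂a = 3.056.
Matching at both interfaces gives T⁻¹ = 1 + U₀² sin²(k₂a) / [4E(E − U₀)] = 1.006, hence T = 0.994.

T = 0.994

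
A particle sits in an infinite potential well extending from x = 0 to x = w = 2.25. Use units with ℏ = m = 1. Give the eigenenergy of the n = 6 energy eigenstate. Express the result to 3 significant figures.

The infinite-well eigenfunctions ψ_n = √(2/w) sin(nπx/w) vanish at both walls, giving E_n = n²π²ℏ²/(2mw²).
E_6 = 6² × π² / (2 × 1 × 2.25²) = 35.09.

E = 35.1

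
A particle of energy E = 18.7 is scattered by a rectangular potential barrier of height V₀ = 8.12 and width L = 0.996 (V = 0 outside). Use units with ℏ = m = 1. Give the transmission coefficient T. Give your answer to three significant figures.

E > V₀: inside the barrier k₂ = √(2m(E − V₀))/ℏ = 4.600, k₂L = 4.582.
Matching at both interfaces gives T⁻¹ = 1 + V₀² sin²(k₂L) / [4E(E − V₀)] = 1.082, hence T = 0.924.

T = 0.924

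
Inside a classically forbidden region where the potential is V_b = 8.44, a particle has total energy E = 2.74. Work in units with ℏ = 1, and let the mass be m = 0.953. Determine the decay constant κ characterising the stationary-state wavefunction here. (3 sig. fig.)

Since E < V_b the TISE in this region is ψ'' = κ²ψ with κ = √(2m(V_b − E))/ℏ.
κ = √(2 × 0.953 × 5.7) = 3.296.

κ = 3.30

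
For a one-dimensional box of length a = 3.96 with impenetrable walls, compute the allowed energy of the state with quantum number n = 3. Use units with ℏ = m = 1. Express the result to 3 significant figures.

Requiring ψ(0) = ψ(a) = 0 quantises k = nπ/a, hence E_n = ℏ²k²/2m = n²π²ℏ²/(2ma²).
E_3 = 3² × π² / (2 × 1 × 3.96²) = 2.832.

E = 2.83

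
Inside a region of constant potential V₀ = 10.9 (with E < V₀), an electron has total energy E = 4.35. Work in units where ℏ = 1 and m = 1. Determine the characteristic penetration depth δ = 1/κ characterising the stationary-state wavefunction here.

δ = 0.276

Since E < V₀ the TISE in this region is ψ'' = κ²ψ with κ = √(2m(V₀ − E))/ℏ.
κ = √(2 × 1 × 6.55) = 3.619. The penetration depth is δ = 1/κ = 0.276.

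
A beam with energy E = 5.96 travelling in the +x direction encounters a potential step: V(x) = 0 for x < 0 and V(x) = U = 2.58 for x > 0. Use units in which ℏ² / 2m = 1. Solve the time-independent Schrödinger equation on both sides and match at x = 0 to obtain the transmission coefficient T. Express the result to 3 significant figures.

The wavenumbers are k₁ = √(2mE)/ℏ = 2.441 on the left and k₂ = √(2m(E − U))/ℏ = 1.838 on the right.
Continuity of ψ and ψ′ at the step yields the reflection amplitude r = (k₁ − k₂)/(k₁ + k₂) = 0.1409; thus R = |r|² = 0.01984, T = 0.9802.

T = 0.980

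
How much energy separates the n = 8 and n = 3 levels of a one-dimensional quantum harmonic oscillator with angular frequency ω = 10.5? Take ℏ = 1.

ΔE = 52.5

E_n = ℏω(n + ½), so ΔE = (8 − 3) ℏω = 5 × 10.5 = 52.50.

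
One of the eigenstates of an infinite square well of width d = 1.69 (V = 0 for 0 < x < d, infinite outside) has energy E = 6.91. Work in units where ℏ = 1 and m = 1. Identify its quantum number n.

From E_n = n²π²ℏ²/(2md²) invert to n = √(2md²E)/(πℏ).
n = (1.69/π) × √(2 × 1 × 6.91) = 2.000 → n = 2.

n = 2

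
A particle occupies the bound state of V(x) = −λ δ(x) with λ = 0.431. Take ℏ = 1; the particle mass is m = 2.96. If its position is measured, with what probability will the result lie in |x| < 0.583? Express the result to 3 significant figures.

P = 0.774

The normalised bound state is ψ = √κ e^{−κ|x|} with κ = mλ/ℏ² = 1.276.
P(|x| < d) = ∫_{−d}^{d} κ e^{−2κ|x|} dx = 1 − e^{−2κd} = 1 − e^{−1.488} = 0.7741.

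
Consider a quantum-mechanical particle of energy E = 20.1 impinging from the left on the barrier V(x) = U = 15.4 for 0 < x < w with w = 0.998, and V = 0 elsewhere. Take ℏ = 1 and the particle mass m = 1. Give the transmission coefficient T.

Above the barrier the interior wavenumber is k₂ = √(2m(E − U))/ℏ = 3.066, giving phase k₂w = 3.060.
T = [1 + U² sin²(k₂w) / (4E(E − U))]⁻¹ = 1/1.004 = 0.996.

T = 0.996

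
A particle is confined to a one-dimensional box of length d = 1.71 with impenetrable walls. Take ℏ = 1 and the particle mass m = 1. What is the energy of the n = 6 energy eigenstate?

E = 60.8

The infinite-well eigenfunctions ψ_n = √(2/d) sin(nπx/d) vanish at both walls, giving E_n = n²π²ℏ²/(2md²).
E_6 = 6² × π² / (2 × 1 × 1.71²) = 60.75.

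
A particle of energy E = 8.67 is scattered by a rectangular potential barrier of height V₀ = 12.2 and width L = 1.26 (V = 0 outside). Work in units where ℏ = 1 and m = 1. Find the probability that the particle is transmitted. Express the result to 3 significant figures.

E < V₀: inside the barrier ψ ∝ e^{±κx} with κ = √(2m(V₀ − E))/ℏ = 2.657.
κL = 3.348, sinh(κL) = 14.20.
Matching ψ, ψ′ at both faces gives T = [1 + V₀² sinh²(κL) / (4E(V₀ − E))]⁻¹ = 1/246.3 = 0.00406.

T = 0.00406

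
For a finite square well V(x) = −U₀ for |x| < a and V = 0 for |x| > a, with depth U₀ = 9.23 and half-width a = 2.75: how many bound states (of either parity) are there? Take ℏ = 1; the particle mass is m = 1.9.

The dimensionless depth is z₀ = a√(2mU₀)/ℏ = 2.75 × √(35.07) = 16.29.
The even/odd transcendental equations gain one root per π/2 in z₀, giving N = 1 + ⌊2z₀/π⌋ = 1 + ⌊10.37⌋ = 11.

N = 11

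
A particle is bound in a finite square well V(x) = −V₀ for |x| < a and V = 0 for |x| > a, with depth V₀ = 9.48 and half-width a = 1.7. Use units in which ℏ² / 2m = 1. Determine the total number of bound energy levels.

Define the well-strength parameter z₀ = (a/ℏ)√(2mV₀) = 1.7 × √(2·0.5·9.48) = 5.234.
A new bound state (alternating even/odd) appears each time z₀ passes a multiple of π/2, so N = ⌊2z₀/π⌋ + 1 = ⌊3.332⌋ + 1 = 4.

N = 4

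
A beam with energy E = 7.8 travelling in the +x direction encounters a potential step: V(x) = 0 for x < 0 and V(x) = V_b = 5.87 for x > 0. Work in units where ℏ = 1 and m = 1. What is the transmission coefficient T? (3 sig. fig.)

On each side the TISE gives plane waves with k = √(2m(E − V))/ℏ: k₁ = √(2·1·7.8) = 3.950, k₂ = √(2·1·1.93) = 1.965.
Continuity of ψ and ψ′ at the step yields the reflection amplitude r = (k₁ − k₂)/(k₁ + k₂) = 0.3356; thus R = |r|² = 0.1126, T = 0.8874.

T = 0.887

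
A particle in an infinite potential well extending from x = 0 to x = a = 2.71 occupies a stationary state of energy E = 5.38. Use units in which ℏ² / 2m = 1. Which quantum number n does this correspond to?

n = 2

For an infinite well E_n = n²π²ℏ²/(2ma²), so n = (a/πℏ)√(2mE).
n = (2.71/π) × √(2 × 0.5 × 5.38) = 2.001 → n = 2.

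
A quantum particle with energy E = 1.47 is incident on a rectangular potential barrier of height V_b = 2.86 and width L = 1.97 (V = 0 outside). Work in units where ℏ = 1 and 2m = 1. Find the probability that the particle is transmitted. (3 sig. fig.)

T = 0.0377

Since E < V_b the interior solution is evanescent with decay constant κ = √(2m(V_b − E))/ℏ = 1.179.
κL = 2.323, sinh(κL) = 5.052.
Matching ψ, ψ′ at both faces gives T = [1 + V_b² sinh²(κL) / (4E(V_b − E))]⁻¹ = 1/26.54 = 0.0377.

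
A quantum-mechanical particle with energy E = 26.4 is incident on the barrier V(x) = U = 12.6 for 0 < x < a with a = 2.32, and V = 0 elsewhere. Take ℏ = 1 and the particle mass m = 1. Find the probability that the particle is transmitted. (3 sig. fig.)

Above the barrier the interior wavenumber is k₂ = √(2m(E − U))/ℏ = 5.254, giving phase k₂a = 12.19.
T = [1 + U² sin²(k₂a) / (4E(E − U))]⁻¹ = 1/1.015 = 0.985.

T = 0.985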